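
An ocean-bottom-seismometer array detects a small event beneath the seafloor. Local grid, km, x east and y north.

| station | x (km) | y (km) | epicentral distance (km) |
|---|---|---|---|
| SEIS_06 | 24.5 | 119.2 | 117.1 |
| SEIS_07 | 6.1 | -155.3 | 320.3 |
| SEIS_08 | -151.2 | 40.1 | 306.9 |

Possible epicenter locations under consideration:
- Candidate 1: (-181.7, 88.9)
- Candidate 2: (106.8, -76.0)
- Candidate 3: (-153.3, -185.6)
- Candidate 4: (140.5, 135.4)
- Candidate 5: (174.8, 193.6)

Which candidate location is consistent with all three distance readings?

Candidate 4

For each candidate, compare |candidate − station| to the reported distance:
Candidate 1: residuals SEIS_06 91.3, SEIS_07 12.2, SEIS_08 249.4 → max 249.4 km
Candidate 2: residuals SEIS_06 94.7, SEIS_07 192.1, SEIS_08 24.0 → max 192.1 km
Candidate 3: residuals SEIS_06 235.8, SEIS_07 158.0, SEIS_08 81.2 → max 235.8 km
Candidate 4: residuals SEIS_06 0.0, SEIS_07 0.0, SEIS_08 0.0 → max 0.0 km
Candidate 5: residuals SEIS_06 50.6, SEIS_07 67.2, SEIS_08 53.4 → max 67.2 km
Only Candidate 4 has all residuals ≈ 0.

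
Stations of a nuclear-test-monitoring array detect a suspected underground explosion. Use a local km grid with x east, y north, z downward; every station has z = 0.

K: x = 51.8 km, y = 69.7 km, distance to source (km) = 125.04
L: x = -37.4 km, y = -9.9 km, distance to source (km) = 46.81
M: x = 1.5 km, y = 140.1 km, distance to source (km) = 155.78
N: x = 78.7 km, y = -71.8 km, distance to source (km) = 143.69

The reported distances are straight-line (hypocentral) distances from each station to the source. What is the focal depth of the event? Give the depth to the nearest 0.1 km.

46.3 km

Each station gives a sphere (x−x_i)² + (y−y_i)² + z² = d_i² (stations at z=0).
Subtracting the K sphere from L and M: z² cancels, leaving linear equations in x and y:
-178.4 x − 159.2 y = 7399.27
-100.6 x + 140.8 y = 3456.52
Solving: x ≈ -38.705, y ≈ -3.105 km (keep extra digits for the depth step; rounded: -38.7, -3.1).
Then from the K sphere: z² = 125.04² − (x − 51.8)² − (y − 69.7)² with x = -38.705, y = -3.105, so z ≈ 46.296 ≈ 46.3 km.
Check against N (with the unrounded solution): distance 143.69 ≈ 143.69 km. ✓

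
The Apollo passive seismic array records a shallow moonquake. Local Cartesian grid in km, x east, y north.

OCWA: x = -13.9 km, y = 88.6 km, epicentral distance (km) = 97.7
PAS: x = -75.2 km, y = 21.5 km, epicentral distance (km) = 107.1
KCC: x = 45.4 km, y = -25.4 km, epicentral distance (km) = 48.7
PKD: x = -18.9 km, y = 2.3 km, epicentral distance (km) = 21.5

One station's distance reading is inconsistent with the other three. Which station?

Solve using three stations at a time. Using OCWA, KCC, PKD (subtract circle equations pairwise → linear system) gives (x, y) ≈ (-0.1, -8.1).
Distances from that point to each station vs reported:
  OCWA: calculated 97.7 vs reported 97.7 → residual 0.0 km
  PAS: calculated 80.7 vs reported 107.1 → residual 26.4 km
  KCC: calculated 48.7 vs reported 48.7 → residual 0.0 km
  PKD: calculated 21.5 vs reported 21.5 → residual 0.0 km
OCWA, KCC, PKD are mutually consistent (residuals ≈ 0); PAS is off by 26.4 km.

PAS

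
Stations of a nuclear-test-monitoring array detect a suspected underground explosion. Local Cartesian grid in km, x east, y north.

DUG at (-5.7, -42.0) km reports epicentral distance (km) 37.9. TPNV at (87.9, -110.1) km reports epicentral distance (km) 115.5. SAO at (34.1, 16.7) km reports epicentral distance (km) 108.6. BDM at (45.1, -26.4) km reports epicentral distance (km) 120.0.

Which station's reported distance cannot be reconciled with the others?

Solve using three stations at a time. Using DUG, TPNV, SAO (subtract circle equations pairwise → linear system) gives (x, y) ≈ (-22.5, -76.0).
Distances from that point to each station vs reported:
  DUG: calculated 37.9 vs reported 37.9 → residual 0.0 km
  TPNV: calculated 115.5 vs reported 115.5 → residual 0.0 km
  SAO: calculated 108.6 vs reported 108.6 → residual 0.0 km
  BDM: calculated 83.8 vs reported 120.0 → residual 36.2 km
DUG, TPNV, SAO are mutually consistent (residuals ≈ 0); BDM is off by 36.2 km.

BDM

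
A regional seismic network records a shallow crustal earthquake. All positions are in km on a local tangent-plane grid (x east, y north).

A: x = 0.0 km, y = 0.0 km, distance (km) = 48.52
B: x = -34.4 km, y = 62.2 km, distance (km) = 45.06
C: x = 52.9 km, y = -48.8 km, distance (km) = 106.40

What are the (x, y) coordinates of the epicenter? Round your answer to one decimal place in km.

Circle about each station: x² + y² = 48.52²; (x + 34.4)² + (y − 62.2)² = 45.06²; (x − 52.9)² + (y + 48.8)² = 106.40².
Subtracting the A equation from the B and C equations removes the quadratic terms:
-68.8 x + 124.4 y = 5375.99
105.8 x − 97.6 y = -3786.92
Solving the 2×2 system: x ≈ 8.3, y ≈ 47.8 km.

x ≈ 8.3 km, y ≈ 47.8 km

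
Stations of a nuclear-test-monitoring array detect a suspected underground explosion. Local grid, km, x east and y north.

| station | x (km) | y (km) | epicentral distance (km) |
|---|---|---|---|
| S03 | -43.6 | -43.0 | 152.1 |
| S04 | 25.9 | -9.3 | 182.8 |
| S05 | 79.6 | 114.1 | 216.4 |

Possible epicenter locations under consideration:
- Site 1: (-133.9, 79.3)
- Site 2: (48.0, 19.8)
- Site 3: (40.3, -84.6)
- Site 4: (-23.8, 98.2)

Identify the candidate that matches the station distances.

For each candidate, compare |candidate − station| to the reported distance:
Site 1: residuals S03 0.1, S04 0.1, S05 0.1 → max 0.1 km
Site 2: residuals S03 41.0, S04 146.3, S05 116.9 → max 146.3 km
Site 3: residuals S03 58.5, S04 106.1, S05 13.9 → max 106.1 km
Site 4: residuals S03 9.5, S04 64.4, S05 111.8 → max 111.8 km
Only Site 1 has all residuals ≈ 0.

Site 1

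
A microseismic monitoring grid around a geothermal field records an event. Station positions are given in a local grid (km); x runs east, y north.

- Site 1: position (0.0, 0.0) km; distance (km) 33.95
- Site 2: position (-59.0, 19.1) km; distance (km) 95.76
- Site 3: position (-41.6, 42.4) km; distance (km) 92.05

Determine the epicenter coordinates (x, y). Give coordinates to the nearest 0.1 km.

Circle about each station: x² + y² = 33.95²; (x + 59.0)² + (y − 19.1)² = 95.76²; (x + 41.6)² + (y − 42.4)² = 92.05².
Subtracting the Site 1 equation from the Site 2 and Site 3 equations removes the quadratic terms:
-118.0 x + 38.2 y = -4171.57
-83.2 x + 84.8 y = -3792.28
Solving the 2×2 system: x ≈ 30.6, y ≈ -14.7 km.

30.6 km east, -14.7 km north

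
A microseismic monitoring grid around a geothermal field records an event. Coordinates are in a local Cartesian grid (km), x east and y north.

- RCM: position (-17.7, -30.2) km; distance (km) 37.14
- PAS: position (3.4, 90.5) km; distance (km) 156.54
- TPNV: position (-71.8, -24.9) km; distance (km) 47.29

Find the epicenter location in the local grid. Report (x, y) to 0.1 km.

Circle about each station: (x + 17.7)² + (y + 30.2)² = 37.14²; (x − 3.4)² + (y − 90.5)² = 156.54²; (x + 71.8)² + (y + 24.9)² = 47.29².
Subtracting the RCM equation from the PAS and TPNV equations removes the quadratic terms:
42.2 x + 241.4 y = -16148.91
-108.2 x + 10.6 y = 3692.96
Solving the 2×2 system: x ≈ -40.0, y ≈ -59.9 km.
Check against RCM (with the unrounded x, y): √((x + 17.7)²+(y + 30.2)²) = 37.14 ≈ 37.14 km. ✓

x ≈ -40.0 km, y ≈ -59.9 km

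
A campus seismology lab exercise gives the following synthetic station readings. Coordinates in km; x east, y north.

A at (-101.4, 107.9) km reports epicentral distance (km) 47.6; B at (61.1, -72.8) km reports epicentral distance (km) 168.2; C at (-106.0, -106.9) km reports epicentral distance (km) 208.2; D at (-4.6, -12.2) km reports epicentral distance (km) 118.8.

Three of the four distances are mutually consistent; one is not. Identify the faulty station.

Solve using three stations at a time. Using A, C, D (subtract circle equations pairwise → linear system) gives (x, y) ≈ (-55.6, 95.1).
Distances from that point to each station vs reported:
  A: calculated 47.6 vs reported 47.6 → residual 0.0 km
  B: calculated 204.5 vs reported 168.2 → residual 36.3 km
  C: calculated 208.2 vs reported 208.2 → residual 0.0 km
  D: calculated 118.8 vs reported 118.8 → residual 0.0 km
A, C, D are mutually consistent (residuals ≈ 0); B is off by 36.3 km.

B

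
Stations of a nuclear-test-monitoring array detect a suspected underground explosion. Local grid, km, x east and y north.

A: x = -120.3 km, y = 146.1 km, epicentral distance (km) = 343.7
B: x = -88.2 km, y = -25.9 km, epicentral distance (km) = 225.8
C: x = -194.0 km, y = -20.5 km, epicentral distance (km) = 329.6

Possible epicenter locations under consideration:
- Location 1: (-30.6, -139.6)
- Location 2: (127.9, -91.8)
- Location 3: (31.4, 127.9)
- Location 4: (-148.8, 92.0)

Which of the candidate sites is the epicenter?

For each candidate, compare |candidate − station| to the reported distance:
Location 1: residuals A 44.2, B 98.3, C 127.4 → max 127.4 km
Location 2: residuals A 0.1, B 0.1, C 0.1 → max 0.1 km
Location 3: residuals A 190.9, B 31.0, C 59.7 → max 190.9 km
Location 4: residuals A 282.6, B 93.2, C 208.4 → max 282.6 km
Only Location 2 has all residuals ≈ 0.

Location 2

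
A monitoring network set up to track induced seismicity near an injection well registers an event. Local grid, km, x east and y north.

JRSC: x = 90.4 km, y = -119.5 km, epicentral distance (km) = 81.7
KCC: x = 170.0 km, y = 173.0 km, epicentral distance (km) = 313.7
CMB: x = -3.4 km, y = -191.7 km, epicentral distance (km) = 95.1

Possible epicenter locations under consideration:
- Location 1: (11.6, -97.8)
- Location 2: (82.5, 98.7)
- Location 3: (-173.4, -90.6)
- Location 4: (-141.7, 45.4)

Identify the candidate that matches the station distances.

Location 1

For each candidate, compare |candidate − station| to the reported distance:
Location 1: residuals JRSC 0.0, KCC 0.0, CMB 0.0 → max 0.0 km
Location 2: residuals JRSC 136.6, KCC 198.9, CMB 207.7 → max 207.7 km
Location 3: residuals JRSC 183.7, KCC 119.2, CMB 102.7 → max 183.7 km
Location 4: residuals JRSC 203.0, KCC 23.1, CMB 179.4 → max 203.0 km
Only Location 1 has all residuals ≈ 0.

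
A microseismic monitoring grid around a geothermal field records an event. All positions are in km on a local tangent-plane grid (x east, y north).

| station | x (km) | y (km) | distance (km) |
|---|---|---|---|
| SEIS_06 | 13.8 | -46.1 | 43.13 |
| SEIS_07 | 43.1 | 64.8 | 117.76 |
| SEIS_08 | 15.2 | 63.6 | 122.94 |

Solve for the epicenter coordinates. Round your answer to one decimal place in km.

Circle about each station: (x − 13.8)² + (y + 46.1)² = 43.13²; (x − 43.1)² + (y − 64.8)² = 117.76²; (x − 15.2)² + (y − 63.6)² = 122.94².
Subtracting pairs of circle equations eliminates x²+y² and gives linear equations (the radical axes):
58.6 x + 221.8 y = -8266.22
2.8 x + 219.4 y = -11293.70
Solving the 2×2 system: x ≈ 56.5, y ≈ -52.2 km.

56.5 km east, -52.2 km north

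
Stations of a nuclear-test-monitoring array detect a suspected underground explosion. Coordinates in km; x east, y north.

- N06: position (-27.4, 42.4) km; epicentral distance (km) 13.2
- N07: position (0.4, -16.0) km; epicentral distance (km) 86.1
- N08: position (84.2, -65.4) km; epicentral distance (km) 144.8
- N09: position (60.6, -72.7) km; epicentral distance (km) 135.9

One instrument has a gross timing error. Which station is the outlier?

Solve using three stations at a time. Using N06, N08, N09 (subtract circle equations pairwise → linear system) gives (x, y) ≈ (-14.4, 40.6).
Distances from that point to each station vs reported:
  N06: calculated 13.1 vs reported 13.2 → residual 0.1 km
  N07: calculated 58.5 vs reported 86.1 → residual 27.6 km
  N08: calculated 144.8 vs reported 144.8 → residual 0.0 km
  N09: calculated 135.9 vs reported 135.9 → residual 0.0 km
N06, N08, N09 are mutually consistent (residuals ≈ 0); N07 is off by 27.6 km.

N07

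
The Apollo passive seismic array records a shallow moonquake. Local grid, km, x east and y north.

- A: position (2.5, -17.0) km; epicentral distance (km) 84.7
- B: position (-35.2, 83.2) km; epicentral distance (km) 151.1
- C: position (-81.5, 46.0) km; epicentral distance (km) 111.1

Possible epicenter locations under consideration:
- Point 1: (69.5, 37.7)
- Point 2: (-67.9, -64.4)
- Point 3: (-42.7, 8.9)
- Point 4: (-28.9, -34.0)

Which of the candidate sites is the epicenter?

For each candidate, compare |candidate − station| to the reported distance:
Point 1: residuals A 1.8, B 36.9, C 40.1 → max 40.1 km
Point 2: residuals A 0.2, B 0.1, C 0.1 → max 0.2 km
Point 3: residuals A 32.6, B 76.4, C 57.4 → max 76.4 km
Point 4: residuals A 49.0, B 33.7, C 15.4 → max 49.0 km
Only Point 2 has all residuals ≈ 0.

Point 2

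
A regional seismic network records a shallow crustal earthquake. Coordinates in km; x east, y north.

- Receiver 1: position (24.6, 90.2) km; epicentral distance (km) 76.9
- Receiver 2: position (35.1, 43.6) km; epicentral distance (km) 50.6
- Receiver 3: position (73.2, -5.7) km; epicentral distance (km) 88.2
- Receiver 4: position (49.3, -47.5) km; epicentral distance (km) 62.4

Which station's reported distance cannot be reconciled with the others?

Receiver 4

Solve using three stations at a time. Using Receiver 1, Receiver 2, Receiver 3 (subtract circle equations pairwise → linear system) gives (x, y) ≈ (-10.7, 21.8).
Distances from that point to each station vs reported:
  Receiver 1: calculated 77.0 vs reported 76.9 → residual 0.1 km
  Receiver 2: calculated 50.7 vs reported 50.6 → residual 0.1 km
  Receiver 3: calculated 88.3 vs reported 88.2 → residual 0.1 km
  Receiver 4: calculated 91.6 vs reported 62.4 → residual 29.2 km
Receiver 1, Receiver 2, Receiver 3 are mutually consistent (residuals ≈ 0); Receiver 4 is off by 29.2 km.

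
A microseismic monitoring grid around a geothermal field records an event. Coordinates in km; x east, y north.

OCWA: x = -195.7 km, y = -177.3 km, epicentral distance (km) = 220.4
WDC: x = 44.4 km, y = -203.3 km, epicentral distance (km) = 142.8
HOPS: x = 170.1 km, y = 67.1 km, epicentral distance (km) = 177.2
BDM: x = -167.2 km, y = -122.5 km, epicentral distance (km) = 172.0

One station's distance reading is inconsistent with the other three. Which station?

HOPS

Solve using three stations at a time. Using OCWA, WDC, BDM (subtract circle equations pairwise → linear system) gives (x, y) ≈ (-3.8, -69.0).
Distances from that point to each station vs reported:
  OCWA: calculated 220.3 vs reported 220.4 → residual 0.1 km
  WDC: calculated 142.7 vs reported 142.8 → residual 0.1 km
  HOPS: calculated 220.8 vs reported 177.2 → residual 43.6 km
  BDM: calculated 171.9 vs reported 172.0 → residual 0.1 km
OCWA, WDC, BDM are mutually consistent (residuals ≈ 0); HOPS is off by 43.6 km.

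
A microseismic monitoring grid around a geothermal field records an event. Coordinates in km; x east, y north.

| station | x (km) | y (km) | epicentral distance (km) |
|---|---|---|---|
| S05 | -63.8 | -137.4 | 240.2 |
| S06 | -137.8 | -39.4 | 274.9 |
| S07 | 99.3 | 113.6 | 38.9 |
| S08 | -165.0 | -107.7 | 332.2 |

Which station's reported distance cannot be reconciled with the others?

S05

Solve using three stations at a time. Using S06, S07, S08 (subtract circle equations pairwise → linear system) gives (x, y) ≈ (111.6, 76.4).
Distances from that point to each station vs reported:
  S05: calculated 276.5 vs reported 240.2 → residual 36.3 km
  S06: calculated 274.9 vs reported 274.9 → residual 0.0 km
  S07: calculated 39.2 vs reported 38.9 → residual 0.3 km
  S08: calculated 332.2 vs reported 332.2 → residual 0.0 km
S06, S07, S08 are mutually consistent (residuals ≈ 0); S05 is off by 36.3 km.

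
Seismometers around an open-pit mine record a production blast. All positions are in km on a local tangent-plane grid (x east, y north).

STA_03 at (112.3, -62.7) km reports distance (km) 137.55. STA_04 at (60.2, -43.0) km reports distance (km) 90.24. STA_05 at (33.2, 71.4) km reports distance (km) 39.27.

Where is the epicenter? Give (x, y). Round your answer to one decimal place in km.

Circle about each station: (x − 112.3)² + (y + 62.7)² = 137.55²; (x − 60.2)² + (y + 43.0)² = 90.24²; (x − 33.2)² + (y − 71.4)² = 39.27².
Subtracting the STA_03 equation from the STA_04 and STA_05 equations removes the quadratic terms:
-104.2 x + 39.4 y = -292.80
-158.2 x + 268.2 y = 7035.49
Solving the 2×2 system: x ≈ 16.4, y ≈ 35.9 km.

(16.4, 35.9)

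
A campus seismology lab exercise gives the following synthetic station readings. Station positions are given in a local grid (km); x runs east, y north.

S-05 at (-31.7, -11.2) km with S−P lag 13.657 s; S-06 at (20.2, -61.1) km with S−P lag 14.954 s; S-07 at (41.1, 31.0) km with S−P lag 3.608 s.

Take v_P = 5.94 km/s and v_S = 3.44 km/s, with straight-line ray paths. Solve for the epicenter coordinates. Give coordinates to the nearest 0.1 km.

x ≈ 58.1 km, y ≈ 55.1 km

Distance from S−P lag: d = Δt · v_P v_S / (v_P − v_S) = Δt · (5.94·3.44)/(5.94−3.44) ≈ 8.1734·Δt.
So d_S-05 = 111.62, d_S-06 = 122.23, d_S-07 = 29.49 km.
Circle about each station: (x + 31.7)² + (y + 11.2)² = 111.62²; (x − 20.2)² + (y + 61.1)² = 122.23²; (x − 41.1)² + (y − 31.0)² = 29.49².
Subtracting the S-05 equation from the S-06 and S-07 equations removes the quadratic terms:
103.8 x − 99.8 y = 529.77
145.6 x + 84.4 y = 13109.24
Solving the 2×2 system: x ≈ 58.1, y ≈ 55.1 km.
Check against S-05 (with the unrounded x, y): √((x + 31.7)²+(y + 11.2)²) = 111.62 ≈ 111.62 km. ✓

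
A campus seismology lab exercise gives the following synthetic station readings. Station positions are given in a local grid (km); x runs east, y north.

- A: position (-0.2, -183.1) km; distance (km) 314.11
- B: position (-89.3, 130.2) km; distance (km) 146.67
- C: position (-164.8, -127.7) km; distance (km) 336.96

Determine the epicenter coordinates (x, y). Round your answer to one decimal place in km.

x ≈ 57.3 km, y ≈ 125.7 km

Circle about each station: (x + 0.2)² + (y + 183.1)² = 314.11²; (x + 89.3)² + (y − 130.2)² = 146.67²; (x + 164.8)² + (y + 127.7)² = 336.96².
Subtracting the A equation from the B and C equations removes the quadratic terms:
-178.2 x + 626.6 y = 68553.88
-329.2 x + 110.8 y = -4936.27
Solving the 2×2 system: x ≈ 57.3, y ≈ 125.7 km.
Check against A (with the unrounded x, y): √((x + 0.2)²+(y + 183.1)²) = 314.11 ≈ 314.11 km. ✓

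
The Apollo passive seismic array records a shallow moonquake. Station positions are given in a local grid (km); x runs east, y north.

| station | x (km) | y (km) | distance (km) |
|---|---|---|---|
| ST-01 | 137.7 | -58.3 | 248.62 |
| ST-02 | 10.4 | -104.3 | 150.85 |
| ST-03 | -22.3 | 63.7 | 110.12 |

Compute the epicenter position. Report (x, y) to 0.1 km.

x ≈ -105.8 km, y ≈ -8.1 km

Circle about each station: (x − 137.7)² + (y + 58.3)² = 248.62²; (x − 10.4)² + (y + 104.3)² = 150.85²; (x + 22.3)² + (y − 63.7)² = 110.12².
Subtracting the ST-01 equation from the ST-02 and ST-03 equations removes the quadratic terms:
-254.6 x − 92.0 y = 27682.65
-320.0 x + 244.0 y = 31880.29
Solving the 2×2 system: x ≈ -105.8, y ≈ -8.1 km.
Check against ST-01 (with the unrounded x, y): √((x − 137.7)²+(y + 58.3)²) = 248.62 ≈ 248.62 km. ✓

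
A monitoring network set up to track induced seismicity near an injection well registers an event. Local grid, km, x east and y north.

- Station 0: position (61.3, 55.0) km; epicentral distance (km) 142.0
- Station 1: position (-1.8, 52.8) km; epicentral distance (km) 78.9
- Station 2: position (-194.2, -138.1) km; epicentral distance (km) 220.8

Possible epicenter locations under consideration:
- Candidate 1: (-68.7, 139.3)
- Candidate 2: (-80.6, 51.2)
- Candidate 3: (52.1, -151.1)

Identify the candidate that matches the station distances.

For each candidate, compare |candidate − station| to the reported distance:
Candidate 1: residuals Station 0 12.9, Station 1 30.5, Station 2 83.7 → max 83.7 km
Candidate 2: residuals Station 0 0.0, Station 1 0.1, Station 2 0.0 → max 0.1 km
Candidate 3: residuals Station 0 64.3, Station 1 132.0, Station 2 25.8 → max 132.0 km
Only Candidate 2 has all residuals ≈ 0.

Candidate 2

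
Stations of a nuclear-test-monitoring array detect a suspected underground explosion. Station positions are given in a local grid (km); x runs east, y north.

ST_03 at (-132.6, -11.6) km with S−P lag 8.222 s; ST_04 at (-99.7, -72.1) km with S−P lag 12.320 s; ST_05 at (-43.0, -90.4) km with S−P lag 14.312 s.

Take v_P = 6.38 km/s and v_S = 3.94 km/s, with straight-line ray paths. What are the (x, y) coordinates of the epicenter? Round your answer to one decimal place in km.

(-77.7, 52.9)

Distance from S−P lag: d = Δt · v_P v_S / (v_P − v_S) = Δt · (6.38·3.94)/(6.38−3.94) ≈ 10.3021·Δt.
So d_ST_03 = 84.70, d_ST_04 = 126.92, d_ST_05 = 147.44 km.
Circle about each station: (x + 132.6)² + (y + 11.6)² = 84.70²; (x + 99.7)² + (y + 72.1)² = 126.92²; (x + 43.0)² + (y + 90.4)² = 147.44².
Subtracting pairs of circle equations eliminates x²+y² and gives linear equations (the radical axes):
65.8 x − 121.0 y = -11513.42
179.2 x − 157.6 y = -22260.62
Solving the 2×2 system: x ≈ -77.7, y ≈ 52.9 km.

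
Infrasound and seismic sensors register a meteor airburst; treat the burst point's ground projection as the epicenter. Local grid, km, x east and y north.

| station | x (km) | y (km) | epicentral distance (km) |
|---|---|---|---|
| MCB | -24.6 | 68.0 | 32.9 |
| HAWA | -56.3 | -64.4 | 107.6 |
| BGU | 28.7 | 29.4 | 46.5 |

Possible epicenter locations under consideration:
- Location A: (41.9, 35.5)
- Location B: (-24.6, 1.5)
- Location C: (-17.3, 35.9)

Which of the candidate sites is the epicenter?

Location C

For each candidate, compare |candidate − station| to the reported distance:
Location A: residuals MCB 41.1, HAWA 32.5, BGU 32.0 → max 41.1 km
Location B: residuals MCB 33.6, HAWA 34.5, BGU 13.7 → max 34.5 km
Location C: residuals MCB 0.0, HAWA 0.0, BGU 0.0 → max 0.0 km
Only Location C has all residuals ≈ 0.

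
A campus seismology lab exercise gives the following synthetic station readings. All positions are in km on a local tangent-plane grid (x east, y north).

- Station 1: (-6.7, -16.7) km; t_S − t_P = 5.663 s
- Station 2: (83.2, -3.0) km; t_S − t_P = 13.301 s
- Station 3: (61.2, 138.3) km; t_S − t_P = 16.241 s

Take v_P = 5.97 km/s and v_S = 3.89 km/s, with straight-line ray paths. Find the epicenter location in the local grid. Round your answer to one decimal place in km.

x ≈ -64.9 km, y ≈ 8.0 km

Distance from S−P lag: d = Δt · v_P v_S / (v_P − v_S) = Δt · (5.97·3.89)/(5.97−3.89) ≈ 11.1650·Δt.
So d_Station 1 = 63.23, d_Station 2 = 148.51, d_Station 3 = 181.33 km.
Circle about each station: (x + 6.7)² + (y + 16.7)² = 63.23²; (x − 83.2)² + (y + 3.0)² = 148.51²; (x − 61.2)² + (y − 138.3)² = 181.33².
Subtracting pairs of circle equations eliminates x²+y² and gives linear equations (the radical axes):
179.8 x + 27.4 y = -11449.73
135.8 x + 310.0 y = -6333.99
Solving the 2×2 system: x ≈ -64.9, y ≈ 8.0 km.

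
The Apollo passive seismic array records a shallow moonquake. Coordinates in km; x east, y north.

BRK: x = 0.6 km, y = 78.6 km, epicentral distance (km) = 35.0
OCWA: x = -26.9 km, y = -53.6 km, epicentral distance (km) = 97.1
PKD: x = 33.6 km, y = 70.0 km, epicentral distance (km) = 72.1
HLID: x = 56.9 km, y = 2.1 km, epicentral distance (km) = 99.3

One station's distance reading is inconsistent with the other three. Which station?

Solve using three stations at a time. Using OCWA, PKD, HLID (subtract circle equations pairwise → linear system) gives (x, y) ≈ (-33.5, 43.4).
Distances from that point to each station vs reported:
  BRK: calculated 49.0 vs reported 35.0 → residual 14.0 km
  OCWA: calculated 97.2 vs reported 97.1 → residual 0.1 km
  PKD: calculated 72.2 vs reported 72.1 → residual 0.1 km
  HLID: calculated 99.4 vs reported 99.3 → residual 0.1 km
OCWA, PKD, HLID are mutually consistent (residuals ≈ 0); BRK is off by 14.0 km.

BRK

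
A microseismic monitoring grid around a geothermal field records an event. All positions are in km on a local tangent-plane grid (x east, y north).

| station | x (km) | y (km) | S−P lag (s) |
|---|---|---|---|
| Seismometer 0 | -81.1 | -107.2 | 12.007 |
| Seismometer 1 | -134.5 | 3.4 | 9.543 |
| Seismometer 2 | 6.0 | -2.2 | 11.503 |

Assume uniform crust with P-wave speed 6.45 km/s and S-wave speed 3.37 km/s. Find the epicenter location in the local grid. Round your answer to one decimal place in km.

-72.5 km east, -22.9 km north

Distance from S−P lag: d = Δt · v_P v_S / (v_P − v_S) = Δt · (6.45·3.37)/(6.45−3.37) ≈ 7.0573·Δt.
So d_Seismometer 0 = 84.74, d_Seismometer 1 = 67.35, d_Seismometer 2 = 81.18 km.
Circle about each station: (x + 81.1)² + (y + 107.2)² = 84.74²; (x + 134.5)² + (y − 3.4)² = 67.35²; (x − 6.0)² + (y + 2.2)² = 81.18².
Subtracting pairs of circle equations eliminates x²+y² and gives linear equations (the radical axes):
-106.8 x + 221.2 y = 2677.61
174.2 x + 210.0 y = -17437.53
Solving the 2×2 system: x ≈ -72.5, y ≈ -22.9 km.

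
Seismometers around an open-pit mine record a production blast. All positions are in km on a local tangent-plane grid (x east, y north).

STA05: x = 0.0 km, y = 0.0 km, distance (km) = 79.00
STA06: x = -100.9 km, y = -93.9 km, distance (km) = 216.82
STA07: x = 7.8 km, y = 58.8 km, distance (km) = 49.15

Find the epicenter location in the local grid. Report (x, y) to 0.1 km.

(56.8, 54.9)

Circle about each station: x² + y² = 79.00²; (x + 100.9)² + (y + 93.9)² = 216.82²; (x − 7.8)² + (y − 58.8)² = 49.15².
Subtracting the STA05 equation from the STA06 and STA07 equations removes the quadratic terms:
-201.8 x − 187.8 y = -21771.89
15.6 x + 117.6 y = 7343.56
Solving the 2×2 system: x ≈ 56.8, y ≈ 54.9 km.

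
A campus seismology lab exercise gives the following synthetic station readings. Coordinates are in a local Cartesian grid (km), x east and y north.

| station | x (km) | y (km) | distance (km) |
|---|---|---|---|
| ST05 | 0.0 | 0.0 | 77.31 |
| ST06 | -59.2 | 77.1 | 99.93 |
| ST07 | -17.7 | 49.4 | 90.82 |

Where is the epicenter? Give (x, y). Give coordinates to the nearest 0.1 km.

-74.2 km east, -21.7 km north

Circle about each station: x² + y² = 77.31²; (x + 59.2)² + (y − 77.1)² = 99.93²; (x + 17.7)² + (y − 49.4)² = 90.82².
Subtracting the ST05 equation from the ST06 and ST07 equations removes the quadratic terms:
-118.4 x + 154.2 y = 5439.88
-35.4 x + 98.8 y = 482.21
Solving the 2×2 system: x ≈ -74.2, y ≈ -21.7 km.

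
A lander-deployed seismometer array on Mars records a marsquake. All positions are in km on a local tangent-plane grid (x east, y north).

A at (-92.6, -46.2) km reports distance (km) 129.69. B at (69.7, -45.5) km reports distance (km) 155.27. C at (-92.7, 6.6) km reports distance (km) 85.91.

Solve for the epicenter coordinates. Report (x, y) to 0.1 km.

Circle about each station: (x + 92.6)² + (y + 46.2)² = 129.69²; (x − 69.7)² + (y + 45.5)² = 155.27²; (x + 92.7)² + (y − 6.6)² = 85.91².
Subtracting pairs of circle equations eliminates x²+y² and gives linear equations (the radical axes):
324.6 x + 1.4 y = -11070.14
-0.2 x + 105.6 y = 7366.62
Solving the 2×2 system: x ≈ -34.4, y ≈ 69.7 km.
Check against A (with the unrounded x, y): √((x + 92.6)²+(y + 46.2)²) = 129.69 ≈ 129.69 km. ✓

x ≈ -34.4 km, y ≈ 69.7 km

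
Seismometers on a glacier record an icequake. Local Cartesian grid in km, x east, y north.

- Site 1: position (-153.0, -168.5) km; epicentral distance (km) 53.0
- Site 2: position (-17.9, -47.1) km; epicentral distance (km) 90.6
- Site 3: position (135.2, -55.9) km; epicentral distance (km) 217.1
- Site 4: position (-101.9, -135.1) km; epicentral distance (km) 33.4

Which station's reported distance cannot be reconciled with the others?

Solve using three stations at a time. Using Site 2, Site 3, Site 4 (subtract circle equations pairwise → linear system) gives (x, y) ≈ (-72.4, -119.5).
Distances from that point to each station vs reported:
  Site 1: calculated 94.4 vs reported 53.0 → residual 41.4 km
  Site 2: calculated 90.6 vs reported 90.6 → residual 0.0 km
  Site 3: calculated 217.1 vs reported 217.1 → residual 0.0 km
  Site 4: calculated 33.4 vs reported 33.4 → residual 0.0 km
Site 2, Site 3, Site 4 are mutually consistent (residuals ≈ 0); Site 1 is off by 41.4 km.

Site 1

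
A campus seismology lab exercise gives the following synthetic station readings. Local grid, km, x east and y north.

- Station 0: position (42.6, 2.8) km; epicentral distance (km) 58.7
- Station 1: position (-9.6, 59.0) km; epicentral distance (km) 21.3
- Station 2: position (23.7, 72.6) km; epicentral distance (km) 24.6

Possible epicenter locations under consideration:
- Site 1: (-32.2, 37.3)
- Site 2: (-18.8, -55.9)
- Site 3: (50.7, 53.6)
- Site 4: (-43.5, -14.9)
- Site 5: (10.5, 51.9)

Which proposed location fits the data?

For each candidate, compare |candidate − station| to the reported distance:
Site 1: residuals Station 0 23.7, Station 1 10.0, Station 2 41.5 → max 41.5 km
Site 2: residuals Station 0 26.2, Station 1 94.0, Station 2 110.7 → max 110.7 km
Site 3: residuals Station 0 7.3, Station 1 39.2, Station 2 8.4 → max 39.2 km
Site 4: residuals Station 0 29.2, Station 1 60.0, Station 2 85.7 → max 85.7 km
Site 5: residuals Station 0 0.0, Station 1 0.0, Station 2 0.0 → max 0.0 km
Only Site 5 has all residuals ≈ 0.

Site 5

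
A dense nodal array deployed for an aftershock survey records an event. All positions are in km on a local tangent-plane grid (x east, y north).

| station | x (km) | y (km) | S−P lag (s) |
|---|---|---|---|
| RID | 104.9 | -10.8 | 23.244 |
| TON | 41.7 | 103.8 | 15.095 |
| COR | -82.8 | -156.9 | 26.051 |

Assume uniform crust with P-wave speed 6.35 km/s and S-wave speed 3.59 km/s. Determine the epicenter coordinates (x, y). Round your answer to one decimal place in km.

(-74.3, 58.1)

Distance from S−P lag: d = Δt · v_P v_S / (v_P − v_S) = Δt · (6.35·3.59)/(6.35−3.59) ≈ 8.2596·Δt.
So d_RID = 191.99, d_TON = 124.68, d_COR = 215.17 km.
Circle about each station: (x − 104.9)² + (y + 10.8)² = 191.99²; (x − 41.7)² + (y − 103.8)² = 124.68²; (x + 82.8)² + (y + 156.9)² = 215.17².
Subtracting the RID equation from the TON and COR equations removes the quadratic terms:
-126.4 x + 229.2 y = 22707.74
-375.4 x − 292.2 y = 10914.83
Solving the 2×2 system: x ≈ -74.3, y ≈ 58.1 km.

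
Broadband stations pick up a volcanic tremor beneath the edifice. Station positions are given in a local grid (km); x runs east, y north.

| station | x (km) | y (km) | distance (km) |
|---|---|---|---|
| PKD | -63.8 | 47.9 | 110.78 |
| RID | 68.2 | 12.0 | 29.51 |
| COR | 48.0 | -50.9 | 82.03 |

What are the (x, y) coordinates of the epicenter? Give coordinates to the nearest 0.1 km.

Circle about each station: (x + 63.8)² + (y − 47.9)² = 110.78²; (x − 68.2)² + (y − 12.0)² = 29.51²; (x − 48.0)² + (y + 50.9)² = 82.03².
Subtracting pairs of circle equations eliminates x²+y² and gives linear equations (the radical axes):
264.0 x − 71.8 y = 9831.76
223.6 x − 197.6 y = 4073.25
Solving the 2×2 system: x ≈ 45.7, y ≈ 31.1 km.

x ≈ 45.7 km, y ≈ 31.1 km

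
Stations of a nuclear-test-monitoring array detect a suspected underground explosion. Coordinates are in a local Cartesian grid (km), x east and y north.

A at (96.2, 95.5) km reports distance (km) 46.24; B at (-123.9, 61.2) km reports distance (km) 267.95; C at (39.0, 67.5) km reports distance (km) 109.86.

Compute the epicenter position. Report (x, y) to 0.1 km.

x ≈ 139.0 km, y ≈ 113.0 km

Circle about each station: (x − 96.2)² + (y − 95.5)² = 46.24²; (x + 123.9)² + (y − 61.2)² = 267.95²; (x − 39.0)² + (y − 67.5)² = 109.86².
Subtracting pairs of circle equations eliminates x²+y² and gives linear equations (the radical axes):
-440.2 x − 68.6 y = -68937.10
-114.4 x − 56.0 y = -22228.52
Solving the 2×2 system: x ≈ 139.0, y ≈ 113.0 km.
Check against A (with the unrounded x, y): √((x − 96.2)²+(y − 95.5)²) = 46.23 ≈ 46.24 km. ✓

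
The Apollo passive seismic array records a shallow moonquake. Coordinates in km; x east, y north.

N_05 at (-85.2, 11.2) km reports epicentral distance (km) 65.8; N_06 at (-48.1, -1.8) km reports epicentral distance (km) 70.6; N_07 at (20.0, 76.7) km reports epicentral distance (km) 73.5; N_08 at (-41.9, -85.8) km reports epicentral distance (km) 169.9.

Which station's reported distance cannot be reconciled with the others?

N_08

Solve using three stations at a time. Using N_05, N_06, N_07 (subtract circle equations pairwise → linear system) gives (x, y) ≈ (-53.1, 68.6).
Distances from that point to each station vs reported:
  N_05: calculated 65.8 vs reported 65.8 → residual 0.0 km
  N_06: calculated 70.6 vs reported 70.6 → residual 0.0 km
  N_07: calculated 73.5 vs reported 73.5 → residual 0.0 km
  N_08: calculated 154.8 vs reported 169.9 → residual 15.1 km
N_05, N_06, N_07 are mutually consistent (residuals ≈ 0); N_08 is off by 15.1 km.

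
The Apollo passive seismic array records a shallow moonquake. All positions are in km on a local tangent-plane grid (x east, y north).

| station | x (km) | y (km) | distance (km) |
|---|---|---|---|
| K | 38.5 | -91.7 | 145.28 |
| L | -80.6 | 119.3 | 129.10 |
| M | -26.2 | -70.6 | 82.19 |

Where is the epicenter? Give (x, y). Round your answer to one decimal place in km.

x ≈ -81.5 km, y ≈ -9.8 km

Circle about each station: (x − 38.5)² + (y + 91.7)² = 145.28²; (x + 80.6)² + (y − 119.3)² = 129.10²; (x + 26.2)² + (y + 70.6)² = 82.19².
Subtracting the K equation from the L and M equations removes the quadratic terms:
-238.2 x + 422.0 y = 15277.18
-129.4 x + 42.2 y = 10130.74
Solving the 2×2 system: x ≈ -81.5, y ≈ -9.8 km.
Check against K (with the unrounded x, y): √((x − 38.5)²+(y + 91.7)²) = 145.28 ≈ 145.28 km. ✓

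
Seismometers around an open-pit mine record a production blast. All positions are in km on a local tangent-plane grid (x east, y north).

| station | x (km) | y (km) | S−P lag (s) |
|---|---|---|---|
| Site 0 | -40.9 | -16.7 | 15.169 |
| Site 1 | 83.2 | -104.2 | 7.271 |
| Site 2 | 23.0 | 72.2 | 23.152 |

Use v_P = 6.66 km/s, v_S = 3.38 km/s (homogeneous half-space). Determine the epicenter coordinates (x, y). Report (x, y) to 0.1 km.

Distance from S−P lag: d = Δt · v_P v_S / (v_P − v_S) = Δt · (6.66·3.38)/(6.66−3.38) ≈ 6.8630·Δt.
So d_Site 0 = 104.11, d_Site 1 = 49.90, d_Site 2 = 158.89 km.
Circle about each station: (x + 40.9)² + (y + 16.7)² = 104.11²; (x − 83.2)² + (y + 104.2)² = 49.90²; (x − 23.0)² + (y − 72.2)² = 158.89².
Subtracting the Site 0 equation from the Site 1 and Site 2 equations removes the quadratic terms:
248.2 x − 175.0 y = 24177.06
127.8 x + 177.8 y = -10617.00
Solving the 2×2 system: x ≈ 36.7, y ≈ -86.1 km.

x ≈ 36.7 km, y ≈ -86.1 km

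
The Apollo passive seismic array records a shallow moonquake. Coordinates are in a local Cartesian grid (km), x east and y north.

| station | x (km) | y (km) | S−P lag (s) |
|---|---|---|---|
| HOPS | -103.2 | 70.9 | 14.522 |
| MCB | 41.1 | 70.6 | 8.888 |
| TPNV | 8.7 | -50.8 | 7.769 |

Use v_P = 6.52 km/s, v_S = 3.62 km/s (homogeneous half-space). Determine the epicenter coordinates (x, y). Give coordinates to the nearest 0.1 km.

-0.9 km east, 11.7 km north

Distance from S−P lag: d = Δt · v_P v_S / (v_P − v_S) = Δt · (6.52·3.62)/(6.52−3.62) ≈ 8.1388·Δt.
So d_HOPS = 118.19, d_MCB = 72.34, d_TPNV = 63.23 km.
Circle about each station: (x + 103.2)² + (y − 70.9)² = 118.19²; (x − 41.1)² + (y − 70.6)² = 72.34²; (x − 8.7)² + (y + 50.8)² = 63.23².
Subtracting the HOPS equation from the MCB and TPNV equations removes the quadratic terms:
288.6 x − 0.6 y = -267.68
223.8 x − 243.4 y = -3049.88
Solving the 2×2 system: x ≈ -0.9, y ≈ 11.7 km.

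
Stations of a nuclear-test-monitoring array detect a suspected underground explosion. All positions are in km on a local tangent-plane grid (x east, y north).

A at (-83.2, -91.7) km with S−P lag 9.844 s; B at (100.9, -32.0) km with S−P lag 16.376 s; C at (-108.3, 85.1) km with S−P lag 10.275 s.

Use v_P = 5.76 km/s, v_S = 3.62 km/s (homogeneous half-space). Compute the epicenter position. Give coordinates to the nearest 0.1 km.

-55.4 km east, 0.1 km north

Distance from S−P lag: d = Δt · v_P v_S / (v_P − v_S) = Δt · (5.76·3.62)/(5.76−3.62) ≈ 9.7436·Δt.
So d_A = 95.92, d_B = 159.56, d_C = 100.11 km.
Circle about each station: (x + 83.2)² + (y + 91.7)² = 95.92²; (x − 100.9)² + (y + 32.0)² = 159.56²; (x + 108.3)² + (y − 85.1)² = 100.11².
Subtracting pairs of circle equations eliminates x²+y² and gives linear equations (the radical axes):
368.2 x + 119.4 y = -20385.07
-50.2 x + 353.6 y = 2818.40
Solving the 2×2 system: x ≈ -55.4, y ≈ 0.1 km.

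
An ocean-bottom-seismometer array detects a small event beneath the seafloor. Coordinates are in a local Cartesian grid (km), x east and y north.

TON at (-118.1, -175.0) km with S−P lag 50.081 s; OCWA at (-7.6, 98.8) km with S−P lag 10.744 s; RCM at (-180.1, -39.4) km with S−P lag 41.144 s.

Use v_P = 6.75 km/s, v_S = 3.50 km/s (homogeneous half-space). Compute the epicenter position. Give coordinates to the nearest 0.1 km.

(55.3, 145.1)

Distance from S−P lag: d = Δt · v_P v_S / (v_P − v_S) = Δt · (6.75·3.50)/(6.75−3.50) ≈ 7.2692·Δt.
So d_TON = 364.05, d_OCWA = 78.10, d_RCM = 299.09 km.
Circle about each station: (x + 118.1)² + (y + 175.0)² = 364.05²; (x + 7.6)² + (y − 98.8)² = 78.10²; (x + 180.1)² + (y + 39.4)² = 299.09².
Subtracting pairs of circle equations eliminates x²+y² and gives linear equations (the radical axes):
221.0 x + 547.6 y = 91679.38
-124.0 x + 271.2 y = 32493.33
Solving the 2×2 system: x ≈ 55.3, y ≈ 145.1 km.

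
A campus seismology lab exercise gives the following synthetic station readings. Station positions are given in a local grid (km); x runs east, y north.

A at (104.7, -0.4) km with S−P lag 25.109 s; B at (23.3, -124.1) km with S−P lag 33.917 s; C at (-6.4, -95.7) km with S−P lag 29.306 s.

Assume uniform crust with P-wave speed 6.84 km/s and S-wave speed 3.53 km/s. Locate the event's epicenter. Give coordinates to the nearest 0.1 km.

Distance from S−P lag: d = Δt · v_P v_S / (v_P − v_S) = Δt · (6.84·3.53)/(6.84−3.53) ≈ 7.2946·Δt.
So d_A = 183.16, d_B = 247.41, d_C = 213.78 km.
Circle about each station: (x − 104.7)² + (y + 0.4)² = 183.16²; (x − 23.3)² + (y + 124.1)² = 247.41²; (x + 6.4)² + (y + 95.7)² = 213.78².
Subtracting pairs of circle equations eliminates x²+y² and gives linear equations (the radical axes):
-162.8 x − 247.4 y = -22682.67
-222.2 x − 190.6 y = -13917.10
Solving the 2×2 system: x ≈ -36.8, y ≈ 115.9 km.

(-36.8, 115.9)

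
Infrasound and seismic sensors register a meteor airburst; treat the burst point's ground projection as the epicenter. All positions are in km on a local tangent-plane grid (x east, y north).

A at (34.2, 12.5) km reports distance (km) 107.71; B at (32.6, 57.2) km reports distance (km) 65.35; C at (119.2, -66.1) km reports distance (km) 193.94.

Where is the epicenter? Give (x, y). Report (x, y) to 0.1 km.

Circle about each station: (x − 34.2)² + (y − 12.5)² = 107.71²; (x − 32.6)² + (y − 57.2)² = 65.35²; (x − 119.2)² + (y + 66.1)² = 193.94².
Subtracting pairs of circle equations eliminates x²+y² and gives linear equations (the radical axes):
-3.2 x + 89.4 y = 10339.53
170.0 x − 157.2 y = -8759.32
Solving the 2×2 system: x ≈ 57.3, y ≈ 117.7 km.

57.3 km east, 117.7 km north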